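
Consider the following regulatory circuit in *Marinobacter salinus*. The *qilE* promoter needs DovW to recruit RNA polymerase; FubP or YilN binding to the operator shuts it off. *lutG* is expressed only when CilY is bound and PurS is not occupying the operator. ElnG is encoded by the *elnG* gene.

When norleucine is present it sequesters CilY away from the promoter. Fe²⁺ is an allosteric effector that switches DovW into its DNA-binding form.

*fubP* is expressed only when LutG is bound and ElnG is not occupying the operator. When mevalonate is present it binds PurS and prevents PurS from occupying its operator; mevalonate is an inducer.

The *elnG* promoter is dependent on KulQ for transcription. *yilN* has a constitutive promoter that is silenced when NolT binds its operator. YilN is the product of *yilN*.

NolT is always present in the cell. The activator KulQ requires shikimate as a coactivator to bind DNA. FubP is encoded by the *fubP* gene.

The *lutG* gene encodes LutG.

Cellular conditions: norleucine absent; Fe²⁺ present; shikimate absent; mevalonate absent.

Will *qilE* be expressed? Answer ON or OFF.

ON

Mevalonate is absent, so PurS is active.
Norleucine is absent, so CilY is active.
With repressor PurS bound, *lutG* is not transcribed.
So LutG is not produced.
Shikimate is absent, so KulQ is inactive.
Required activator KulQ is absent, so *elnG* is not transcribed.
So ElnG is not produced.
Required activator LutG is absent, so *fubP* is not transcribed.
So FubP is not produced.
NolT is produced constitutively and is active.
With repressor NolT bound, *yilN* is not transcribed.
So YilN is not produced.
Fe²⁺ is present, so DovW is active.
No repressor is bound and DovW is active, so *qilE* is transcribed.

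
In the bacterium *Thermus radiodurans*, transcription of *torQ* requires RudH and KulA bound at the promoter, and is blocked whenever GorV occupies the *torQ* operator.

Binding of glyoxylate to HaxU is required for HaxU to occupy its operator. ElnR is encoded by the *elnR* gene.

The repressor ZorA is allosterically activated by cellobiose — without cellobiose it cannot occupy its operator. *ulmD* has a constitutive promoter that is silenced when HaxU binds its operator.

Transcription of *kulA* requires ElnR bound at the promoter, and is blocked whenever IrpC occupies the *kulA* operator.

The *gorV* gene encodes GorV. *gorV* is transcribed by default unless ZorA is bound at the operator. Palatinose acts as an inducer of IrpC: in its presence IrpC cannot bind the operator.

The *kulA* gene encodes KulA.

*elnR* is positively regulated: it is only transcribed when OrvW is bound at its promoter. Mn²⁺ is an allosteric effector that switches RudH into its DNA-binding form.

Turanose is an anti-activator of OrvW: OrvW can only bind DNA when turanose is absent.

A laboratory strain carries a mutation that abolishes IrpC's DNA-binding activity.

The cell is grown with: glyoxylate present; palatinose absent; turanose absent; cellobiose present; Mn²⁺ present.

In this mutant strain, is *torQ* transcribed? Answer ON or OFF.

ON

Cellobiose is present, so ZorA is active.
With repressor ZorA bound, *gorV* is not transcribed.
So GorV is not produced.
Mn²⁺ is present, so RudH is active.
Turanose is absent, so OrvW is active.
No repressor is bound and OrvW is active, so *elnR* is transcribed.
So ElnR is produced and active.
IrpC is non-functional in this strain, so it has no effect.
No repressor is bound and ElnR is active, so *kulA* is transcribed.
So KulA is produced and active.
No repressor is bound and RudH and KulA are active, so *torQ* is transcribed.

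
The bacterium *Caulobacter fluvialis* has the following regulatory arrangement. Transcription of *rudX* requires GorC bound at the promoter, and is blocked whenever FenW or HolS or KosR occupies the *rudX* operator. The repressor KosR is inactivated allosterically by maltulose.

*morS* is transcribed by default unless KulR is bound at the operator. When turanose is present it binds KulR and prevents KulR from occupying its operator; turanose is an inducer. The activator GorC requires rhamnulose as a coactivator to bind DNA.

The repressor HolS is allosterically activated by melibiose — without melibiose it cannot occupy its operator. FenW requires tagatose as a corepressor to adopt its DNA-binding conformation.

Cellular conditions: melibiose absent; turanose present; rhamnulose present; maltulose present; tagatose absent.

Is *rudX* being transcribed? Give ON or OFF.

Tagatose is absent, so FenW is inactive.
Melibiose is absent, so HolS is inactive.
Rhamnulose is present, so GorC is active.
Maltulose is present, so KosR is inactive.
No repressor is bound and GorC is active, so *rudX* is transcribed.

ON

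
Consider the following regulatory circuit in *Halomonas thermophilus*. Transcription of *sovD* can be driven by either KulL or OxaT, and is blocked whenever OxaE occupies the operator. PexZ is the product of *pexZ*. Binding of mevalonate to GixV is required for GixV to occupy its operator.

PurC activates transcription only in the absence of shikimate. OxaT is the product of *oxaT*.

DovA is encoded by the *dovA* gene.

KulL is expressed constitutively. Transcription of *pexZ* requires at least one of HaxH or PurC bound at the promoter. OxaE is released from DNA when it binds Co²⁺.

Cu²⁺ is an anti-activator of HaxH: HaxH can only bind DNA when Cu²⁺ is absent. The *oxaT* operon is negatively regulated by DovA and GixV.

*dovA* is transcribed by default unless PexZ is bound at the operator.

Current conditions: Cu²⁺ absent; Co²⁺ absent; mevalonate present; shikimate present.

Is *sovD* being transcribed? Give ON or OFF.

KulL is produced constitutively and is active.
Co²⁺ is absent, so OxaE is active.
Cu²⁺ is absent, so HaxH is active.
Shikimate is present, so PurC is inactive.
Activator HaxH is present, so *pexZ* is transcribed.
So PexZ is produced and active.
With repressor PexZ bound, *dovA* is not transcribed.
So DovA is not produced.
Mevalonate is present, so GixV is active.
With repressor GixV bound, *oxaT* is not transcribed.
So OxaT is not produced.
With repressor OxaE bound, *sovD* is not transcribed.

OFF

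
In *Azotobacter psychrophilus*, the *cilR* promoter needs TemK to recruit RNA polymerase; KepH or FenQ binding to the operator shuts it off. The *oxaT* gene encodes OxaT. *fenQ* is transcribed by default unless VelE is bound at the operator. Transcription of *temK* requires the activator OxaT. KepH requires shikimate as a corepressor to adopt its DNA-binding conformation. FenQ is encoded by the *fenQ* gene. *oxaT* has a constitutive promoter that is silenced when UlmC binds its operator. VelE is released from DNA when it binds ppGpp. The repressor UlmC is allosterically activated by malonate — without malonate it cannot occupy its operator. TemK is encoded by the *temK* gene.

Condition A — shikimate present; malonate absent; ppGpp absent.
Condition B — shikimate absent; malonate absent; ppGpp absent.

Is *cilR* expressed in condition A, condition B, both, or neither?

B only

Condition A:
Shikimate is present, so KepH is active.
Malonate is absent, so UlmC is inactive.
With no repressor bound, *oxaT* is transcribed.
So OxaT is produced and active.
No repressor is bound and OxaT is active, so *temK* is transcribed.
So TemK is produced and active.
ppGpp is absent, so VelE is active.
With repressor VelE bound, *fenQ* is not transcribed.
So FenQ is not produced.
With repressor KepH bound, *cilR* is not transcribed.
→ *cilR* is OFF in A.
Condition B:
Shikimate is absent, so KepH is inactive.
Malonate is absent, so UlmC is inactive.
With no repressor bound, *oxaT* is transcribed.
So OxaT is produced and active.
No repressor is bound and OxaT is active, so *temK* is transcribed.
So TemK is produced and active.
ppGpp is absent, so VelE is active.
With repressor VelE bound, *fenQ* is not transcribed.
So FenQ is not produced.
No repressor is bound and TemK is active, so *cilR* is transcribed.
→ *cilR* is ON in B.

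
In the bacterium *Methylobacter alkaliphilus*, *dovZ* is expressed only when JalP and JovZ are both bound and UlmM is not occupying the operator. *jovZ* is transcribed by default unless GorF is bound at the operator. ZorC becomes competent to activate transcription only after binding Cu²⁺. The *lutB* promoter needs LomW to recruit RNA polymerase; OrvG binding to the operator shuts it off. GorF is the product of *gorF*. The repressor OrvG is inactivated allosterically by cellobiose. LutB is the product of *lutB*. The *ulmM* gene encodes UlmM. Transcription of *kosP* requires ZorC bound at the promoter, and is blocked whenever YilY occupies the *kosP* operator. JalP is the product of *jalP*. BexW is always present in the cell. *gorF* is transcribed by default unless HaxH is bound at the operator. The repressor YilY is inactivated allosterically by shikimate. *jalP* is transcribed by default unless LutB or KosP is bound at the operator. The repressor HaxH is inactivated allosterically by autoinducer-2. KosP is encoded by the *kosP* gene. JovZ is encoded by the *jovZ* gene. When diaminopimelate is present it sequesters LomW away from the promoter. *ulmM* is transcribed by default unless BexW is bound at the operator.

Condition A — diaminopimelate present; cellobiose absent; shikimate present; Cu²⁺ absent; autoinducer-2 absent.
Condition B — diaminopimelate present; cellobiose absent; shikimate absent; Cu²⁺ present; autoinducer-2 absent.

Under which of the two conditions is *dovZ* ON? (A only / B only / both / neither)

Condition A:
Diaminopimelate is present, so LomW is inactive.
Cellobiose is absent, so OrvG is active.
With repressor OrvG bound, *lutB* is not transcribed.
So LutB is not produced.
Shikimate is present, so YilY is inactive.
Cu²⁺ is absent, so ZorC is inactive.
Required activator ZorC is absent, so *kosP* is not transcribed.
So KosP is not produced.
With no repressor bound, *jalP* is transcribed.
So JalP is produced and active.
Autoinducer-2 is absent, so HaxH is active.
With repressor HaxH bound, *gorF* is not transcribed.
So GorF is not produced.
With no repressor bound, *jovZ* is transcribed.
So JovZ is produced and active.
BexW is produced constitutively and is active.
With repressor BexW bound, *ulmM* is not transcribed.
So UlmM is not produced.
No repressor is bound and JalP and JovZ are active, so *dovZ* is transcribed.
→ *dovZ* is ON in A.
Condition B:
Diaminopimelate is present, so LomW is inactive.
Cellobiose is absent, so OrvG is active.
With repressor OrvG bound, *lutB* is not transcribed.
So LutB is not produced.
Shikimate is absent, so YilY is active.
Cu²⁺ is present, so ZorC is active.
With repressor YilY bound, *kosP* is not transcribed.
So KosP is not produced.
With no repressor bound, *jalP* is transcribed.
So JalP is produced and active.
Autoinducer-2 is absent, so HaxH is active.
With repressor HaxH bound, *gorF* is not transcribed.
So GorF is not produced.
With no repressor bound, *jovZ* is transcribed.
So JovZ is produced and active.
BexW is produced constitutively and is active.
With repressor BexW bound, *ulmM* is not transcribed.
So UlmM is not produced.
No repressor is bound and JalP and JovZ are active, so *dovZ* is transcribed.
→ *dovZ* is ON in B.

both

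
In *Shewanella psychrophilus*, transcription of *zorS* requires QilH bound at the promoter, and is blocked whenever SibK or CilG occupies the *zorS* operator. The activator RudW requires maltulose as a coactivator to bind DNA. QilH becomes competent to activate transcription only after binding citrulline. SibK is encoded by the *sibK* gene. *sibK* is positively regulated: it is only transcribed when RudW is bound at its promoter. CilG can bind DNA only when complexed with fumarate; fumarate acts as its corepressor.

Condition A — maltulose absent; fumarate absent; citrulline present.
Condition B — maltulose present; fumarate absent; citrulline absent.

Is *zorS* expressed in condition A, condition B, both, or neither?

A only

Condition A:
Maltulose is absent, so RudW is inactive.
Required activator RudW is absent, so *sibK* is not transcribed.
So SibK is not produced.
Fumarate is absent, so CilG is inactive.
Citrulline is present, so QilH is active.
No repressor is bound and QilH is active, so *zorS* is transcribed.
→ *zorS* is ON in A.
Condition B:
Maltulose is present, so RudW is active.
No repressor is bound and RudW is active, so *sibK* is transcribed.
So SibK is produced and active.
Fumarate is absent, so CilG is inactive.
Citrulline is absent, so QilH is inactive.
With repressor SibK bound, *zorS* is not transcribed.
→ *zorS* is OFF in B.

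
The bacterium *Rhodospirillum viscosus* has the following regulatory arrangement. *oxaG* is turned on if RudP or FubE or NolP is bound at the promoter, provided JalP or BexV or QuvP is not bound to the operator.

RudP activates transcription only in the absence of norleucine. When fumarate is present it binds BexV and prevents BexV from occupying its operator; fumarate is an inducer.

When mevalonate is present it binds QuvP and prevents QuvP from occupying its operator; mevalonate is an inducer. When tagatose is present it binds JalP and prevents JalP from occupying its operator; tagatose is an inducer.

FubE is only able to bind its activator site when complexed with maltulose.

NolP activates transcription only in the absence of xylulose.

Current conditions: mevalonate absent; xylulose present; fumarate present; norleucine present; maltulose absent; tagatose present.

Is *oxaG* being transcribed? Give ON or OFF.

OFF

Norleucine is present, so RudP is inactive.
Maltulose is absent, so FubE is inactive.
Tagatose is present, so JalP is inactive.
Fumarate is present, so BexV is inactive.
Mevalonate is absent, so QuvP is active.
Xylulose is present, so NolP is inactive.
With repressor QuvP bound, *oxaG* is not transcribed.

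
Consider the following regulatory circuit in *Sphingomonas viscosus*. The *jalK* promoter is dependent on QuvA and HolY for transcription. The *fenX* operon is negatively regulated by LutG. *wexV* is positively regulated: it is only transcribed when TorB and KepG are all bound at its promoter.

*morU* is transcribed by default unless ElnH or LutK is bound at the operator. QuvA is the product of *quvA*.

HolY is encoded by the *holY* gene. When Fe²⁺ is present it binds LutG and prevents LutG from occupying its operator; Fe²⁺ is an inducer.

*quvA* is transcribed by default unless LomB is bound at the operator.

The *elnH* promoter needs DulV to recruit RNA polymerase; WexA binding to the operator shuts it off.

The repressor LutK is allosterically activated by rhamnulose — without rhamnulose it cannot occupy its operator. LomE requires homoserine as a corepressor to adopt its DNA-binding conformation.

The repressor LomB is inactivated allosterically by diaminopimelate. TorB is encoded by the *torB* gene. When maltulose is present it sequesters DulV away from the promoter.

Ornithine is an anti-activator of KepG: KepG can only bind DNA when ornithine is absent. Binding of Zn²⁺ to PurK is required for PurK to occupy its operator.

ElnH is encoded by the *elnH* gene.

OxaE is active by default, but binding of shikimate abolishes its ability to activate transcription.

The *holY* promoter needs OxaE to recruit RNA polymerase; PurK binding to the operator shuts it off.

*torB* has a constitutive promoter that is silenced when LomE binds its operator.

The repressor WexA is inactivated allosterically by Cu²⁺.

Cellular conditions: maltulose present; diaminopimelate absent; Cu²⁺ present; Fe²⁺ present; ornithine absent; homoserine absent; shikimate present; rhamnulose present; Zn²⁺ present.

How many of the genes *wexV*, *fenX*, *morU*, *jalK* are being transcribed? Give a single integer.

2

Homoserine is absent, so LomE is inactive.
With no repressor bound, *torB* is transcribed.
So TorB is produced and active.
Ornithine is absent, so KepG is active.
No repressor is bound and TorB and KepG are active, so *wexV* is transcribed.
→ *wexV* is ON.
Fe²⁺ is present, so LutG is inactive.
With no repressor bound, *fenX* is transcribed.
→ *fenX* is ON.
Maltulose is present, so DulV is inactive.
Cu²⁺ is present, so WexA is inactive.
Required activator DulV is absent, so *elnH* is not transcribed.
So ElnH is not produced.
Rhamnulose is present, so LutK is active.
With repressor LutK bound, *morU* is not transcribed.
→ *morU* is OFF.
Diaminopimelate is absent, so LomB is active.
With repressor LomB bound, *quvA* is not transcribed.
So QuvA is not produced.
Shikimate is present, so OxaE is inactive.
Zn²⁺ is present, so PurK is active.
With repressor PurK bound, *holY* is not transcribed.
So HolY is not produced.
Required activator QuvA is absent, so *jalK* is not transcribed.
→ *jalK* is OFF.
2 of the 4 genes are transcribed.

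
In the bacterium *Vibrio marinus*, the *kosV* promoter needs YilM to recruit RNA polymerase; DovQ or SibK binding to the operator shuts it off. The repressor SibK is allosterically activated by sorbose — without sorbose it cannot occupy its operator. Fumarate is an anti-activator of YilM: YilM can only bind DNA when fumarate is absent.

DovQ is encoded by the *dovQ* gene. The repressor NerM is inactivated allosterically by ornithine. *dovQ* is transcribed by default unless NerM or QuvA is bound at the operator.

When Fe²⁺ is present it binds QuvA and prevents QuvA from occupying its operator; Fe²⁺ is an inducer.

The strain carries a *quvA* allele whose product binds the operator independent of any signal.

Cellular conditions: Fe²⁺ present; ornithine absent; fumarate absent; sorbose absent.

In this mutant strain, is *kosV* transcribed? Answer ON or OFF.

Fumarate is absent, so YilM is active.
Ornithine is absent, so NerM is active.
QuvA is constitutively active in this strain.
With repressor NerM bound, *dovQ* is not transcribed.
So DovQ is not produced.
Sorbose is absent, so SibK is inactive.
No repressor is bound and YilM is active, so *kosV* is transcribed.

ON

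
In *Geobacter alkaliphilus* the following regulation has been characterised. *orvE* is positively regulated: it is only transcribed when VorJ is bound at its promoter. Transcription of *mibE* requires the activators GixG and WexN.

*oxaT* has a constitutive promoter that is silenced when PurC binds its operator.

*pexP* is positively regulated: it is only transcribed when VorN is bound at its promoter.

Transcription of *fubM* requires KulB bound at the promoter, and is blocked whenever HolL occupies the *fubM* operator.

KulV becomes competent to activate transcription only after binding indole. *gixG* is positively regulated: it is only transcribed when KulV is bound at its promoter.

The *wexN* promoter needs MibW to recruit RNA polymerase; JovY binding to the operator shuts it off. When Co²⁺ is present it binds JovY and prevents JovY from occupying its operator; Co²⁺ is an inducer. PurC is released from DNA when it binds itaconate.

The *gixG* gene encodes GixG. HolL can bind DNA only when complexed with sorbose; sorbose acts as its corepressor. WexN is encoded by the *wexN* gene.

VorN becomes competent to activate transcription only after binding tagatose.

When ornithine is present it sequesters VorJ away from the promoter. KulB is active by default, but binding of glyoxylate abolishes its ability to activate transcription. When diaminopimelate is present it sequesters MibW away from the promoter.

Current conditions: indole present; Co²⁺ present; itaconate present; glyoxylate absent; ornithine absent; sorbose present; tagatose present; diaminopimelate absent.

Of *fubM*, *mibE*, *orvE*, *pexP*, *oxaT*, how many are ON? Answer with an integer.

Glyoxylate is absent, so KulB is active.
Sorbose is present, so HolL is active.
With repressor HolL bound, *fubM* is not transcribed.
→ *fubM* is OFF.
Indole is present, so KulV is active.
No repressor is bound and KulV is active, so *gixG* is transcribed.
So GixG is produced and active.
Co²⁺ is present, so JovY is inactive.
Diaminopimelate is absent, so MibW is active.
No repressor is bound and MibW is active, so *wexN* is transcribed.
So WexN is produced and active.
No repressor is bound and GixG and WexN are active, so *mibE* is transcribed.
→ *mibE* is ON.
Ornithine is absent, so VorJ is active.
No repressor is bound and VorJ is active, so *orvE* is transcribed.
→ *orvE* is ON.
Tagatose is present, so VorN is active.
No repressor is bound and VorN is active, so *pexP* is transcribed.
→ *pexP* is ON.
Itaconate is present, so PurC is inactive.
With no repressor bound, *oxaT* is transcribed.
→ *oxaT* is ON.
4 of the 5 genes are transcribed.

4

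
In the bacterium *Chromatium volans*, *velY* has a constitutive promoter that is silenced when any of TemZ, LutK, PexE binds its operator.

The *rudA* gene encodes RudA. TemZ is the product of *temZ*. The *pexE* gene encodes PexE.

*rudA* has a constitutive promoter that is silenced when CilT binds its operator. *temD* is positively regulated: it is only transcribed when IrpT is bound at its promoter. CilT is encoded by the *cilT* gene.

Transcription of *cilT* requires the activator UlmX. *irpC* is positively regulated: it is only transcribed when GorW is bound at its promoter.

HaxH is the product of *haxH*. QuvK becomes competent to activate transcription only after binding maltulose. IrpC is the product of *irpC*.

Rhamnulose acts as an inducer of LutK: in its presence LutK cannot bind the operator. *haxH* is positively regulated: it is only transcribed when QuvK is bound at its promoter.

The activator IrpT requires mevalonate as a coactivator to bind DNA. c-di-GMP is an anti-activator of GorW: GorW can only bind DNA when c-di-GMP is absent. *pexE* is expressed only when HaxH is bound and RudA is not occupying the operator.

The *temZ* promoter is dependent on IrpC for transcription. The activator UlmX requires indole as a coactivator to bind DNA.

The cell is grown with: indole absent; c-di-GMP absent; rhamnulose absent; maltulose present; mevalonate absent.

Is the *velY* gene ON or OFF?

OFF

c-di-GMP is absent, so GorW is active.
No repressor is bound and GorW is active, so *irpC* is transcribed.
So IrpC is produced and active.
No repressor is bound and IrpC is active, so *temZ* is transcribed.
So TemZ is produced and active.
Rhamnulose is absent, so LutK is active.
Indole is absent, so UlmX is inactive.
Required activator UlmX is absent, so *cilT* is not transcribed.
So CilT is not produced.
With no repressor bound, *rudA* is transcribed.
So RudA is produced and active.
Maltulose is present, so QuvK is active.
No repressor is bound and QuvK is active, so *haxH* is transcribed.
So HaxH is produced and active.
With repressor RudA bound, *pexE* is not transcribed.
So PexE is not produced.
With repressor TemZ bound, *velY* is not transcribed.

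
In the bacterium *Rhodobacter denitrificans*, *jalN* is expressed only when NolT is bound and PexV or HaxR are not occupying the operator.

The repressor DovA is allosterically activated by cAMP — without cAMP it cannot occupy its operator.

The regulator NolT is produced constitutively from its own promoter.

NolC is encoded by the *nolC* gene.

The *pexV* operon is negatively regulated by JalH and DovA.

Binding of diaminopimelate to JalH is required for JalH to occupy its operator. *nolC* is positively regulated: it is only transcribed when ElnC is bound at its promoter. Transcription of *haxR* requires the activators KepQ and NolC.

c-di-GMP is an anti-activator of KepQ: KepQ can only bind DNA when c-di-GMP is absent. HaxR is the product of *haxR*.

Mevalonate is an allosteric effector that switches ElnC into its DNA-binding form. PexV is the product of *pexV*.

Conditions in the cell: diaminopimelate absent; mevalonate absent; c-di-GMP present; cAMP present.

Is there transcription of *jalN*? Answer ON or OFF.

ON

NolT is produced constitutively and is active.
Diaminopimelate is absent, so JalH is inactive.
cAMP is present, so DovA is active.
With repressor DovA bound, *pexV* is not transcribed.
So PexV is not produced.
c-di-GMP is present, so KepQ is inactive.
Mevalonate is absent, so ElnC is inactive.
Required activator ElnC is absent, so *nolC* is not transcribed.
So NolC is not produced.
Required activator KepQ is absent, so *haxR* is not transcribed.
So HaxR is not produced.
No repressor is bound and NolT is active, so *jalN* is transcribed.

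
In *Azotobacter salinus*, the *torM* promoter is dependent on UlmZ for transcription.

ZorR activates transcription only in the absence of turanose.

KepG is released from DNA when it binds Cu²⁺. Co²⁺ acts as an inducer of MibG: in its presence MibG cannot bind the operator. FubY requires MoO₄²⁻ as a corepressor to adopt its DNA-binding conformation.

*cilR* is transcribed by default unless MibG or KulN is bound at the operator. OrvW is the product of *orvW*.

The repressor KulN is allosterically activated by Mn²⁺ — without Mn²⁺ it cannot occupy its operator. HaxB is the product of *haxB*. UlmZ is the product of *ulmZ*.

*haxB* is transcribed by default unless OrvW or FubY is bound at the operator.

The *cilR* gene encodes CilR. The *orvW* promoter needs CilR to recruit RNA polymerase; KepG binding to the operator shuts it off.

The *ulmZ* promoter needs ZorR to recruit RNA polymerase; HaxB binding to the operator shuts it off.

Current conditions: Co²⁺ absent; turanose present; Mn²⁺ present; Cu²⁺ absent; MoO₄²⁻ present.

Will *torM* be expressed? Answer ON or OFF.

OFF

Co²⁺ is absent, so MibG is active.
Mn²⁺ is present, so KulN is active.
With repressor MibG bound, *cilR* is not transcribed.
So CilR is not produced.
Cu²⁺ is absent, so KepG is active.
With repressor KepG bound, *orvW* is not transcribed.
So OrvW is not produced.
MoO₄²⁻ is present, so FubY is active.
With repressor FubY bound, *haxB* is not transcribed.
So HaxB is not produced.
Turanose is present, so ZorR is inactive.
Required activator ZorR is absent, so *ulmZ* is not transcribed.
So UlmZ is not produced.
Required activator UlmZ is absent, so *torM* is not transcribed.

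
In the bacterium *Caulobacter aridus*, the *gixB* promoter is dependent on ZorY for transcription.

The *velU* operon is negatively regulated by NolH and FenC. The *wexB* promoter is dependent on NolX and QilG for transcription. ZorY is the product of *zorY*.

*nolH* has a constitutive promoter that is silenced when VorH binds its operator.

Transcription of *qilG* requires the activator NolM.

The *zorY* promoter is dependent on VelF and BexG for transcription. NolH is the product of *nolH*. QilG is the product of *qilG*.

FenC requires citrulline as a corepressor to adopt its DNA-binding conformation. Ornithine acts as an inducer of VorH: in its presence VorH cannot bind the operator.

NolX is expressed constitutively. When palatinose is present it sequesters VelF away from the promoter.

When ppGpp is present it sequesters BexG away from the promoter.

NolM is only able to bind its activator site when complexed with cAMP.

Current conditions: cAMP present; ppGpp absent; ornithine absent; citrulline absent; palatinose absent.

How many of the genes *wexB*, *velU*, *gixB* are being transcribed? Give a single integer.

NolX is produced constitutively and is active.
cAMP is present, so NolM is active.
No repressor is bound and NolM is active, so *qilG* is transcribed.
So QilG is produced and active.
No repressor is bound and NolX and QilG are active, so *wexB* is transcribed.
→ *wexB* is ON.
Ornithine is absent, so VorH is active.
With repressor VorH bound, *nolH* is not transcribed.
So NolH is not produced.
Citrulline is absent, so FenC is inactive.
With no repressor bound, *velU* is transcribed.
→ *velU* is ON.
Palatinose is absent, so VelF is active.
ppGpp is absent, so BexG is active.
No repressor is bound and VelF and BexG are active, so *zorY* is transcribed.
So ZorY is produced and active.
No repressor is bound and ZorY is active, so *gixB* is transcribed.
→ *gixB* is ON.
3 of the 3 genes are transcribed.

3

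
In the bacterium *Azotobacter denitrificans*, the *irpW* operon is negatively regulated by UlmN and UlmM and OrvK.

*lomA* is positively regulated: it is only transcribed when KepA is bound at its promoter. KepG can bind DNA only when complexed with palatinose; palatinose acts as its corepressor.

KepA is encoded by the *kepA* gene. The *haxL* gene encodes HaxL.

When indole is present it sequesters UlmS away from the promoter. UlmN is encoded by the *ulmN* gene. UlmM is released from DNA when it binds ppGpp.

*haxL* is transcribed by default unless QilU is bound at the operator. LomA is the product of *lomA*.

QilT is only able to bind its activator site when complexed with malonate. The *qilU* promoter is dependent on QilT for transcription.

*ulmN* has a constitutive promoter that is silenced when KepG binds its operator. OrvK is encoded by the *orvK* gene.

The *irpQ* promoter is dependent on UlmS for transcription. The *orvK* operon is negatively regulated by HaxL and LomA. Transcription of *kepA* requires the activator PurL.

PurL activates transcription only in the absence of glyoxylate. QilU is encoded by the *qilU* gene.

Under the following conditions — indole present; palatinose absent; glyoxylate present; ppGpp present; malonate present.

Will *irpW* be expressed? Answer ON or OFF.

Palatinose is absent, so KepG is inactive.
With no repressor bound, *ulmN* is transcribed.
So UlmN is produced and active.
ppGpp is present, so UlmM is inactive.
Malonate is present, so QilT is active.
No repressor is bound and QilT is active, so *qilU* is transcribed.
So QilU is produced and active.
With repressor QilU bound, *haxL* is not transcribed.
So HaxL is not produced.
Glyoxylate is present, so PurL is inactive.
Required activator PurL is absent, so *kepA* is not transcribed.
So KepA is not produced.
Required activator KepA is absent, so *lomA* is not transcribed.
So LomA is not produced.
With no repressor bound, *orvK* is transcribed.
So OrvK is produced and active.
With repressor UlmN bound, *irpW* is not transcribed.

OFF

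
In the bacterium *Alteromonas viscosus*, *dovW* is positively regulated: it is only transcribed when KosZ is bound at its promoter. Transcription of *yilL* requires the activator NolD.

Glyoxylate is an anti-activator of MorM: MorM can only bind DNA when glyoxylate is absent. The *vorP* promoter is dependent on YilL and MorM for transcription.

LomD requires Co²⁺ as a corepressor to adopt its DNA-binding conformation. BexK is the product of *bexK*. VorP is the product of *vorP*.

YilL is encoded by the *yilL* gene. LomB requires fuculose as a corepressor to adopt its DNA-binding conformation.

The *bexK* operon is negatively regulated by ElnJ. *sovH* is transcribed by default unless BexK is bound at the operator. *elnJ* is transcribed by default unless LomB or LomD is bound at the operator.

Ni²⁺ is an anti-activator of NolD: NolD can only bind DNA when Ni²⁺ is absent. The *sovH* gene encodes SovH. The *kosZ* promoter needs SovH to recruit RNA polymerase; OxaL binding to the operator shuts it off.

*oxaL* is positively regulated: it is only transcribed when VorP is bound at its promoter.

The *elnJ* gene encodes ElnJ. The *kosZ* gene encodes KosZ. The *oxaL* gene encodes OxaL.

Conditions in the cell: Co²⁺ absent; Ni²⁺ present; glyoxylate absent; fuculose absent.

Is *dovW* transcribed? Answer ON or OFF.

Fuculose is absent, so LomB is inactive.
Co²⁺ is absent, so LomD is inactive.
With no repressor bound, *elnJ* is transcribed.
So ElnJ is produced and active.
With repressor ElnJ bound, *bexK* is not transcribed.
So BexK is not produced.
With no repressor bound, *sovH* is transcribed.
So SovH is produced and active.
Ni²⁺ is present, so NolD is inactive.
Required activator NolD is absent, so *yilL* is not transcribed.
So YilL is not produced.
Glyoxylate is absent, so MorM is active.
Required activator YilL is absent, so *vorP* is not transcribed.
So VorP is not produced.
Required activator VorP is absent, so *oxaL* is not transcribed.
So OxaL is not produced.
No repressor is bound and SovH is active, so *kosZ* is transcribed.
So KosZ is produced and active.
No repressor is bound and KosZ is active, so *dovW* is transcribed.

ON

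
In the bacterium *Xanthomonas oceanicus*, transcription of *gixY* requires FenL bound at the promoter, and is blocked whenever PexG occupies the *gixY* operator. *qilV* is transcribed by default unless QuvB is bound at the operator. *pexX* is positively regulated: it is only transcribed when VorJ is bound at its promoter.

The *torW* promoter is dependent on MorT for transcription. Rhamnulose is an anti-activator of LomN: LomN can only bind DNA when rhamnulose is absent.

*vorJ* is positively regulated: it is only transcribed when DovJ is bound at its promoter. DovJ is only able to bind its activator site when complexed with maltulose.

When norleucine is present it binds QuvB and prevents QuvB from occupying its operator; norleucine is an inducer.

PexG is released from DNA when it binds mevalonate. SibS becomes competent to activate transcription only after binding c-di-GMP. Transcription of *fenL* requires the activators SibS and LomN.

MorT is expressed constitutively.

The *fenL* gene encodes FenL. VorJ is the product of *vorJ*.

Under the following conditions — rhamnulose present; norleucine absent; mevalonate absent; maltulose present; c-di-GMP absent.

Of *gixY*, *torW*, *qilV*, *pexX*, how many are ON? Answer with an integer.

2

c-di-GMP is absent, so SibS is inactive.
Rhamnulose is present, so LomN is inactive.
Required activator SibS is absent, so *fenL* is not transcribed.
So FenL is not produced.
Mevalonate is absent, so PexG is active.
With repressor PexG bound, *gixY* is not transcribed.
→ *gixY* is OFF.
MorT is produced constitutively and is active.
No repressor is bound and MorT is active, so *torW* is transcribed.
→ *torW* is ON.
Norleucine is absent, so QuvB is active.
With repressor QuvB bound, *qilV* is not transcribed.
→ *qilV* is OFF.
Maltulose is present, so DovJ is active.
No repressor is bound and DovJ is active, so *vorJ* is transcribed.
So VorJ is produced and active.
No repressor is bound and VorJ is active, so *pexX* is transcribed.
→ *pexX* is ON.
2 of the 4 genes are transcribed.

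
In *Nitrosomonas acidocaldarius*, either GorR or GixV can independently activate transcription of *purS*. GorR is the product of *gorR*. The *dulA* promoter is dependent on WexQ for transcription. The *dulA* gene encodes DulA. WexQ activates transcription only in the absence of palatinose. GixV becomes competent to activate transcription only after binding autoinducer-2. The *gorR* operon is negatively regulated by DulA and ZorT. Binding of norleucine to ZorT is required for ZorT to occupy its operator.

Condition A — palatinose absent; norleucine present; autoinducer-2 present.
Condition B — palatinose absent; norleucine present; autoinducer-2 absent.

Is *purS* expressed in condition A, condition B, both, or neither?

Condition A:
Palatinose is absent, so WexQ is active.
No repressor is bound and WexQ is active, so *dulA* is transcribed.
So DulA is produced and active.
Norleucine is present, so ZorT is active.
With repressor DulA bound, *gorR* is not transcribed.
So GorR is not produced.
Autoinducer-2 is present, so GixV is active.
Activator GixV is present, so *purS* is transcribed.
→ *purS* is ON in A.
Condition B:
Palatinose is absent, so WexQ is active.
No repressor is bound and WexQ is active, so *dulA* is transcribed.
So DulA is produced and active.
Norleucine is present, so ZorT is active.
With repressor DulA bound, *gorR* is not transcribed.
So GorR is not produced.
Autoinducer-2 is absent, so GixV is inactive.
No activator is available at the *purS* promoter, so *purS* is not transcribed.
→ *purS* is OFF in B.

A only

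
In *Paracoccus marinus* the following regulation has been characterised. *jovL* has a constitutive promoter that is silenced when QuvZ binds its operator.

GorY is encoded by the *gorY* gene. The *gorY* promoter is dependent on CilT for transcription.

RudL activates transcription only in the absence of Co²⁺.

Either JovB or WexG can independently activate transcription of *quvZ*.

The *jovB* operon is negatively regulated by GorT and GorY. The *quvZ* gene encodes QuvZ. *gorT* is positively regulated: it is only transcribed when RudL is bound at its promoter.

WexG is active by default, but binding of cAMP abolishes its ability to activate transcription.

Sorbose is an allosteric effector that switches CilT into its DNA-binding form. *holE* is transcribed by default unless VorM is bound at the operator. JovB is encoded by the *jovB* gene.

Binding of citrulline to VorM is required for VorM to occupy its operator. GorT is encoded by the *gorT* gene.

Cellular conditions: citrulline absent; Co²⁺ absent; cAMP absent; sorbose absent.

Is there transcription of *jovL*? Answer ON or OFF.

OFF

Co²⁺ is absent, so RudL is active.
No repressor is bound and RudL is active, so *gorT* is transcribed.
So GorT is produced and active.
Sorbose is absent, so CilT is inactive.
Required activator CilT is absent, so *gorY* is not transcribed.
So GorY is not produced.
With repressor GorT bound, *jovB* is not transcribed.
So JovB is not produced.
cAMP is absent, so WexG is active.
Activator WexG is present, so *quvZ* is transcribed.
So QuvZ is produced and active.
With repressor QuvZ bound, *jovL* is not transcribed.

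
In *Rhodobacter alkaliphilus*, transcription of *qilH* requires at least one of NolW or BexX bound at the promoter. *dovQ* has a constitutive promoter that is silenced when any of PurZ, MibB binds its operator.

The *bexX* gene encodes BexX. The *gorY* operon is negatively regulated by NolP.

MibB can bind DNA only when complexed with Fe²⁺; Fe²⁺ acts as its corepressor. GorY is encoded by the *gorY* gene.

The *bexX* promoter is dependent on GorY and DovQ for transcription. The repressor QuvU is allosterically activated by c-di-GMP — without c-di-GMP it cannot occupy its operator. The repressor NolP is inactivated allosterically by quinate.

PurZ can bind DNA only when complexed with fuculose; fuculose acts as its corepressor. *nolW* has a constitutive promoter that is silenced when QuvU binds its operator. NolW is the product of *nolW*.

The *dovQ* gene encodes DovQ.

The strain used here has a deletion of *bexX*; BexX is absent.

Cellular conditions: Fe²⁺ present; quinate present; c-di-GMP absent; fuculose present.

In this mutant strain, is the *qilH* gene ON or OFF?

ON

c-di-GMP is absent, so QuvU is inactive.
With no repressor bound, *nolW* is transcribed.
So NolW is produced and active.
BexX is non-functional in this strain, so it has no effect.
Activator NolW is present, so *qilH* is transcribed.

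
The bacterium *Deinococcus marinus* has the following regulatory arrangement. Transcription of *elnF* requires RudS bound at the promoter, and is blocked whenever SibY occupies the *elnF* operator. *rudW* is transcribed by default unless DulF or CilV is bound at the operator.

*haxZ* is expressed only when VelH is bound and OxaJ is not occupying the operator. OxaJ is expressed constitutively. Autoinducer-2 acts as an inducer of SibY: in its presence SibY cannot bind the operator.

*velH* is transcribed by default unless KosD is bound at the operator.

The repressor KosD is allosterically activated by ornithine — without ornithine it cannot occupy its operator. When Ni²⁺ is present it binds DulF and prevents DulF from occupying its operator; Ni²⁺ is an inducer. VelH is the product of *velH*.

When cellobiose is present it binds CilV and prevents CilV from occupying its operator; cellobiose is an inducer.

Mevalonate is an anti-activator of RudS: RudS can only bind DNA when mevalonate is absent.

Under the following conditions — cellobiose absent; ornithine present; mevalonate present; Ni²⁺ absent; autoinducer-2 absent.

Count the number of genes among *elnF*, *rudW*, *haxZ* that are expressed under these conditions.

Autoinducer-2 is absent, so SibY is active.
Mevalonate is present, so RudS is inactive.
With repressor SibY bound, *elnF* is not transcribed.
→ *elnF* is OFF.
Ni²⁺ is absent, so DulF is active.
Cellobiose is absent, so CilV is active.
With repressor DulF bound, *rudW* is not transcribed.
→ *rudW* is OFF.
OxaJ is produced constitutively and is active.
Ornithine is present, so KosD is active.
With repressor KosD bound, *velH* is not transcribed.
So VelH is not produced.
With repressor OxaJ bound, *haxZ* is not transcribed.
→ *haxZ* is OFF.
0 of the 3 genes are transcribed.

0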